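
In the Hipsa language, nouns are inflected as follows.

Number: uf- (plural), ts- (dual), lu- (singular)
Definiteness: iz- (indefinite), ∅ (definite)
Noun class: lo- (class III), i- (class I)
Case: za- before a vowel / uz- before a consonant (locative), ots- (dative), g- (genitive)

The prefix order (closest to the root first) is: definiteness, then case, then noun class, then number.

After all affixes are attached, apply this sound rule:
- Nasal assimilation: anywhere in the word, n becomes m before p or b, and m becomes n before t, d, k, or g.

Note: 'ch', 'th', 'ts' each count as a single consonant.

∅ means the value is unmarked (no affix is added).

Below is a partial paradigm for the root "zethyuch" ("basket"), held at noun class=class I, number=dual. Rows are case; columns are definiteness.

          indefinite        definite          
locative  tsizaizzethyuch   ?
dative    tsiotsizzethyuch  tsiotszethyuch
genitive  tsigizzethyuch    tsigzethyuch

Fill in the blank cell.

tsiuzzethyuch

definiteness = definite: zero marking, form stays zethyuch.
Attach case locative uz- (before consonant 'z') → uzzethyuch.
Attach noun class class I i- → iuzzethyuch.
Attach number dual ts- → tsiuzzethyuch.
Nasal assimilation: no change.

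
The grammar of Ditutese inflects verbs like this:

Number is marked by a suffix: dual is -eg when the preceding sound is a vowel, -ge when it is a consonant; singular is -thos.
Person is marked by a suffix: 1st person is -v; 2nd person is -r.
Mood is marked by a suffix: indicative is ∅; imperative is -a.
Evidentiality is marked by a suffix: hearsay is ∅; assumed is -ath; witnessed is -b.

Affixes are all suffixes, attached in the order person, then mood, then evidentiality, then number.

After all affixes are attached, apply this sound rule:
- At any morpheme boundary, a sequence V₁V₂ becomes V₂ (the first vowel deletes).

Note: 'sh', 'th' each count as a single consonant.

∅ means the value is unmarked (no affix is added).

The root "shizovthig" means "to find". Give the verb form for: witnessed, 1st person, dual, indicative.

Attach person 1st person -v → shizovthigv.
mood = indicative: zero marking, form stays shizovthigv.
Attach evidentiality witnessed -b → shizovthigvb.
Attach number dual -ge (after consonant 'b') → shizovthigvbge.
Vowel deletion: no change.

shizovthigvbge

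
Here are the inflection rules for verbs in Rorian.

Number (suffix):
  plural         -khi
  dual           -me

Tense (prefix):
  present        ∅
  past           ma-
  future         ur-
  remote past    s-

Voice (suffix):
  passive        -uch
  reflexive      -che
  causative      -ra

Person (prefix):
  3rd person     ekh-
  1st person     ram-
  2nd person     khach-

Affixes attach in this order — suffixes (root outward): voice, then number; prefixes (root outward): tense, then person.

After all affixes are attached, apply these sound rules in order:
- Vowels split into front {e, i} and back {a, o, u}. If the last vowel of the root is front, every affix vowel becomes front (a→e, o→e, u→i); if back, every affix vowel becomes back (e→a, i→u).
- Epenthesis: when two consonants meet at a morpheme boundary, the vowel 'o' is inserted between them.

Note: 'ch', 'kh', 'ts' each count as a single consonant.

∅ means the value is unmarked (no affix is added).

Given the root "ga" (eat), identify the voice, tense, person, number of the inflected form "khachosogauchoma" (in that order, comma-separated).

Segment: khach-s-ga-uch-me.
voice: -uch → passive.
tense: s- → remote past.
person: khach- → 2nd person.
number: -me → dual.

passive, remote past, 2nd person, dual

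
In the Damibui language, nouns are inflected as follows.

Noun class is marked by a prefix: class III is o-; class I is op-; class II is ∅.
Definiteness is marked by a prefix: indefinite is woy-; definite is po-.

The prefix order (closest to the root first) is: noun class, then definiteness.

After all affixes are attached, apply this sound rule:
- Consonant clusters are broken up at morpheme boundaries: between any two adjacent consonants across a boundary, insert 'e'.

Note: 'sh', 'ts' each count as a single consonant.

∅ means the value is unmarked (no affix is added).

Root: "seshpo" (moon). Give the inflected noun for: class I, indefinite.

Attach noun class class I op- → opseshpo.
Attach definiteness indefinite woy- → woyopseshpo.
Apply epenthesis: woyopseshpo → woyopeseshpo.

woyopeseshpo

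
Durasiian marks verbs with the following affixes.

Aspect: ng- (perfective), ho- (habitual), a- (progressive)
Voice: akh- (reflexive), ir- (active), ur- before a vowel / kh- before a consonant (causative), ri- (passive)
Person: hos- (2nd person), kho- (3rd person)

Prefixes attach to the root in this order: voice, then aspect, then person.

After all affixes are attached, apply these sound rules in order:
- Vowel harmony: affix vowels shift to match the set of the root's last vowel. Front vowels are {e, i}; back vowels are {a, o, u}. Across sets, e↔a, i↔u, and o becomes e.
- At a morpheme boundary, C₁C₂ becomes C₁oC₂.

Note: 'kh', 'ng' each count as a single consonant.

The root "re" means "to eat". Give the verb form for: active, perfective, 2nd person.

hesongirore

Attach voice active ir- → irre.
Attach aspect perfective ng- → ngirre.
Attach person 2nd person hos- → hosngirre.
Apply vowel harmony: hosngirre → hesngirre.
Apply epenthesis: hesngirre → hesongirore.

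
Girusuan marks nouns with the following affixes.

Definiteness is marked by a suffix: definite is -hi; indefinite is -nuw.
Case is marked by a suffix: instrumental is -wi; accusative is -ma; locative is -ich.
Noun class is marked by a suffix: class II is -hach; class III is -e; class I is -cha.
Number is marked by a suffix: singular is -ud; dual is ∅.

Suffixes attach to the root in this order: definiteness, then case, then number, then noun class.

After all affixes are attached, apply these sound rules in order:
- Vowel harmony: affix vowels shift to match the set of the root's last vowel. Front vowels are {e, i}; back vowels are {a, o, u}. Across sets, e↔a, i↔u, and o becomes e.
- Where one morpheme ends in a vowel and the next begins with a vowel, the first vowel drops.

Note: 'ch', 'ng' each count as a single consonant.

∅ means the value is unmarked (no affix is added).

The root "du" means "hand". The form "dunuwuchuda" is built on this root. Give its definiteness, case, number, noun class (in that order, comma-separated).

Segment: du-nuw-ich-ud-e.
definiteness: -nuw → indefinite.
case: -ich → locative.
number: -ud → singular.
noun class: -e → class III.

indefinite, locative, singular, class III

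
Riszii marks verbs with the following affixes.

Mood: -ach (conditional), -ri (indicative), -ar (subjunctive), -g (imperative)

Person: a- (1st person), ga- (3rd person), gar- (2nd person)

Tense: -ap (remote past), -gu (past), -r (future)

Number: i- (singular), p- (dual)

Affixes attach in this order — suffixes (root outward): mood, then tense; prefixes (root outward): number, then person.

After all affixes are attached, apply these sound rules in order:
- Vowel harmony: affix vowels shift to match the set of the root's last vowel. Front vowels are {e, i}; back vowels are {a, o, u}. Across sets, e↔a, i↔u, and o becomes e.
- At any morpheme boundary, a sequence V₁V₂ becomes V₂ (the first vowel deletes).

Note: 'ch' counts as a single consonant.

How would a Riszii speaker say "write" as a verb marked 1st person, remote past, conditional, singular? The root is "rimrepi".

Attach mood conditional -ach → rimrepiach.
Attach number singular i- → irimrepiach.
Attach person 1st person a- → airimrepiach.
Attach tense remote past -ap → airimrepiachap.
Apply vowel harmony: airimrepiachap → eirimrepiechep.
Apply vowel deletion: eirimrepiechep → irimrepechep.

irimrepechep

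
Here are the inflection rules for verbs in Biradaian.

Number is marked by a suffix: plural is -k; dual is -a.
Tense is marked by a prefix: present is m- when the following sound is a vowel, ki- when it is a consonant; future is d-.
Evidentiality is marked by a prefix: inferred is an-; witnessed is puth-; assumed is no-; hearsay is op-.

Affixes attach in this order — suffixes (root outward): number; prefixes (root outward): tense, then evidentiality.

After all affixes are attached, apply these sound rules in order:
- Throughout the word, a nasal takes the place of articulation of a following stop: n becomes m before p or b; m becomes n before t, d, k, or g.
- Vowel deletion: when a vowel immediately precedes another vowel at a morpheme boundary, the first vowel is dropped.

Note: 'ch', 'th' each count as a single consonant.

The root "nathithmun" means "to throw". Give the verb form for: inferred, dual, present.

ankinathithmuna

Attach tense present ki- (before consonant 'n') → kinathithmun.
Attach number dual -a → kinathithmuna.
Attach evidentiality inferred an- → ankinathithmuna.
Nasal assimilation: no change.
Vowel deletion: no change.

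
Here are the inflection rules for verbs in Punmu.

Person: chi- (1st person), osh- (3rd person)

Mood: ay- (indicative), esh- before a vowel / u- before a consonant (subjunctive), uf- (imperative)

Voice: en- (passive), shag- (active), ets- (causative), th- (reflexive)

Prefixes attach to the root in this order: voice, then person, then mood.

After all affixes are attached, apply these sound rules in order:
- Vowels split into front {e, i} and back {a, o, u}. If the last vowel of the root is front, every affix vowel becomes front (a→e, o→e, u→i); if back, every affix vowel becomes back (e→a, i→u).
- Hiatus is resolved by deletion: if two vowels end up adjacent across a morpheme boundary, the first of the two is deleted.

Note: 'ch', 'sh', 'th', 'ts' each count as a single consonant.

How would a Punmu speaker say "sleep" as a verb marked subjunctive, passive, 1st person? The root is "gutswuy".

Attach voice passive en- → engutswuy.
Attach person 1st person chi- → chiengutswuy.
Attach mood subjunctive u- (before consonant 'ch') → uchiengutswuy.
Apply vowel harmony: uchiengutswuy → uchuangutswuy.
Apply vowel deletion: uchuangutswuy → uchangutswuy.

uchangutswuy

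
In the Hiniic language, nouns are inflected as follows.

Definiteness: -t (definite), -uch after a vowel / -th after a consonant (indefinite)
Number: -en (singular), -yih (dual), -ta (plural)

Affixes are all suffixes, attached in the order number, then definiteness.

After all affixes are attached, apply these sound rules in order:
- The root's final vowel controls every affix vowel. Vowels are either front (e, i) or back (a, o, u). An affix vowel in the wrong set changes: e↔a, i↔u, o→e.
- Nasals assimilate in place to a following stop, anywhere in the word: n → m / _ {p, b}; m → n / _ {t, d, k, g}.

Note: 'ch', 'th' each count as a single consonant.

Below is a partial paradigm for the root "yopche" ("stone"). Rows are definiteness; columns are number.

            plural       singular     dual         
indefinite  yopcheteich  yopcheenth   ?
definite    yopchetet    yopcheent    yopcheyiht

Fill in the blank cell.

Attach number dual -yih → yopcheyih.
Attach definiteness indefinite -th (after consonant 'h') → yopcheyihth.
Vowel harmony: no change.
Nasal assimilation: no change.

yopcheyihth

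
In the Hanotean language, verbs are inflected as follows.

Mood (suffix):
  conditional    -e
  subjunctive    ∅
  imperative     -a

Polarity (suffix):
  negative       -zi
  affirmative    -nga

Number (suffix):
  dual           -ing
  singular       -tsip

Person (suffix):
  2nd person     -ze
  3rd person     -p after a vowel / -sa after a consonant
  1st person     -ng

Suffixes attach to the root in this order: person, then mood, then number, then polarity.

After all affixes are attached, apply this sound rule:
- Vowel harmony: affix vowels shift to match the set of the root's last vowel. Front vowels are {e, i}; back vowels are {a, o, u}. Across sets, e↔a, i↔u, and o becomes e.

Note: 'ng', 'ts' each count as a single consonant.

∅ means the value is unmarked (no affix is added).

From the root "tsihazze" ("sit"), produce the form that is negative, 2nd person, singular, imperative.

tsihazzezeetsipzi

Attach person 2nd person -ze → tsihazzeze.
Attach mood imperative -a → tsihazzezea.
Attach number singular -tsip → tsihazzezeatsip.
Attach polarity negative -zi → tsihazzezeatsipzi.
Apply vowel harmony: tsihazzezeatsipzi → tsihazzezeetsipzi.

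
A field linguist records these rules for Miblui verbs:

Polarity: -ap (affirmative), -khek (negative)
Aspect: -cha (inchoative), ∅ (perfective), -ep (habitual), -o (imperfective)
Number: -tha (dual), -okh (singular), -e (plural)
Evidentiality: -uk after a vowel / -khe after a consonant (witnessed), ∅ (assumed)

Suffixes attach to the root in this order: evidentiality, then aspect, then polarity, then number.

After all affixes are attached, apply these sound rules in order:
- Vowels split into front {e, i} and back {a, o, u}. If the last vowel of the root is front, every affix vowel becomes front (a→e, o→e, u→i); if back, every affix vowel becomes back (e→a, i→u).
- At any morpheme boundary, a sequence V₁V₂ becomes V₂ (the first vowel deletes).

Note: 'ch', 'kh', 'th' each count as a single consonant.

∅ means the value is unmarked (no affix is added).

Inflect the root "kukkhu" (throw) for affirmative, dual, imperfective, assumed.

evidentiality = assumed: zero marking, form stays kukkhu.
Attach aspect imperfective -o → kukkhuo.
Attach polarity affirmative -ap → kukkhuoap.
Attach number dual -tha → kukkhuoaptha.
Vowel harmony: no change.
Apply vowel deletion: kukkhuoaptha → kukkhaptha.

kukkhaptha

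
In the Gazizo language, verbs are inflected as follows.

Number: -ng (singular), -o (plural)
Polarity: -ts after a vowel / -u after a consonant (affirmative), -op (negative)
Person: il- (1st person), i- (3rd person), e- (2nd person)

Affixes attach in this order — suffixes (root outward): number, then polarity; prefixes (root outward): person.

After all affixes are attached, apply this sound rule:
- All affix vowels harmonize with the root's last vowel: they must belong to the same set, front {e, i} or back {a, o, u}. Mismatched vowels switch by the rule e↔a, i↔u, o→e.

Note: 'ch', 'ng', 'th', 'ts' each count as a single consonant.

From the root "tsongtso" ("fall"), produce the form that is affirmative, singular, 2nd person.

Attach number singular -ng → tsongtsong.
Attach polarity affirmative -u (after consonant 'ng') → tsongtsongu.
Attach person 2nd person e- → etsongtsongu.
Apply vowel harmony: etsongtsongu → atsongtsongu.

atsongtsongu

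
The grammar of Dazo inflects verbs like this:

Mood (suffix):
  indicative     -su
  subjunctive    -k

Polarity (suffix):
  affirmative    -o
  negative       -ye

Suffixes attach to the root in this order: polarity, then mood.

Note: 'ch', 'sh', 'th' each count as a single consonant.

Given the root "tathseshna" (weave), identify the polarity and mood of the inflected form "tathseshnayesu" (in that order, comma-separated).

negative, indicative

Segment: tathseshna-ye-su.
polarity: -ye → negative.
mood: -su → indicative.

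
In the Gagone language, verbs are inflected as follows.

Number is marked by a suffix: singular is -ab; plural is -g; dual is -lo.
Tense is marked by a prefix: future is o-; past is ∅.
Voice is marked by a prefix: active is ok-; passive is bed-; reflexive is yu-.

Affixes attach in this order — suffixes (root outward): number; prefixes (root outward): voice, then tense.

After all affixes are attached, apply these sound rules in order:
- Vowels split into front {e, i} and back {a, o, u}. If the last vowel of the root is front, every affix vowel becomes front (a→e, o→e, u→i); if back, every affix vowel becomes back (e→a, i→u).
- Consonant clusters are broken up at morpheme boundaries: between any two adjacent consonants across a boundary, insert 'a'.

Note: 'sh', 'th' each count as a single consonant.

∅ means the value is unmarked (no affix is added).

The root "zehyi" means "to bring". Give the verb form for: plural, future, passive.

ebedazehyig

Attach voice passive bed- → bedzehyi.
Attach number plural -g → bedzehyig.
Attach tense future o- → obedzehyig.
Apply vowel harmony: obedzehyig → ebedzehyig.
Apply epenthesis: ebedzehyig → ebedazehyig.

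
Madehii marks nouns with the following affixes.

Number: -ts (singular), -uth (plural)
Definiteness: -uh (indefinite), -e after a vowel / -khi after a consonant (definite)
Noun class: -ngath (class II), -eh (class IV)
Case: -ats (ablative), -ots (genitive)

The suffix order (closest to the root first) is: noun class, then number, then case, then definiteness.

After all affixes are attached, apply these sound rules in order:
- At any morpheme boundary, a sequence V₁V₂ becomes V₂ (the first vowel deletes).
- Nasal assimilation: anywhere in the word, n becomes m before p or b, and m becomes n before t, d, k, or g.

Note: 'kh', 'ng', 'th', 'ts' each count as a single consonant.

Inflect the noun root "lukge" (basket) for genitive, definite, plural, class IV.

Attach noun class class IV -eh → lukgeeh.
Attach number plural -uth → lukgeehuth.
Attach case genitive -ots → lukgeehuthots.
Attach definiteness definite -khi (after consonant 'ts') → lukgeehuthotskhi.
Apply vowel deletion: lukgeehuthotskhi → lukgehuthotskhi.
Nasal assimilation: no change.

lukgehuthotskhi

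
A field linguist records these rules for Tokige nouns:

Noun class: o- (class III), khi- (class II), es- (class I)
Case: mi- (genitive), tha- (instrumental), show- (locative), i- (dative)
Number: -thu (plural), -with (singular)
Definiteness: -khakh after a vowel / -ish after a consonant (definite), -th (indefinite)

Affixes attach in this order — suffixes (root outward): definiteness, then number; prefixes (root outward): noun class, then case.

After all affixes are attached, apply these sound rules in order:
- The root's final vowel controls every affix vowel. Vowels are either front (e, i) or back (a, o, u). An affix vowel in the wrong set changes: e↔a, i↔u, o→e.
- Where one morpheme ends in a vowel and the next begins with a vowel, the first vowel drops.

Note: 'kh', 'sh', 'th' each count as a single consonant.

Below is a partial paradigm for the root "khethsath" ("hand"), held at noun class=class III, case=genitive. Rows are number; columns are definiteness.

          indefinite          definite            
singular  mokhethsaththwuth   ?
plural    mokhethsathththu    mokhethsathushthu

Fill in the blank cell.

Attach definiteness definite -ish (after consonant 'th') → khethsathish.
Attach number singular -with → khethsathishwith.
Attach noun class class III o- → okhethsathishwith.
Attach case genitive mi- → miokhethsathishwith.
Apply vowel harmony: miokhethsathishwith → muokhethsathushwuth.
Apply vowel deletion: muokhethsathushwuth → mokhethsathushwuth.

mokhethsathushwuth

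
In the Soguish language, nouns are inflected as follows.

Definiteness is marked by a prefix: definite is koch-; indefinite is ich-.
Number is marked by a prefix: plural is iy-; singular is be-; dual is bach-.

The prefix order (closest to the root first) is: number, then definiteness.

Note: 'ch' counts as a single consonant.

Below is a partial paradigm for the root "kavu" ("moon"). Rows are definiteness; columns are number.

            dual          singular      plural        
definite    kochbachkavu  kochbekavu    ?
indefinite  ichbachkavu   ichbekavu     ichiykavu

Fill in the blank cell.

Attach number plural iy- → iykavu.
Attach definiteness definite koch- → kochiykavu.

kochiykavu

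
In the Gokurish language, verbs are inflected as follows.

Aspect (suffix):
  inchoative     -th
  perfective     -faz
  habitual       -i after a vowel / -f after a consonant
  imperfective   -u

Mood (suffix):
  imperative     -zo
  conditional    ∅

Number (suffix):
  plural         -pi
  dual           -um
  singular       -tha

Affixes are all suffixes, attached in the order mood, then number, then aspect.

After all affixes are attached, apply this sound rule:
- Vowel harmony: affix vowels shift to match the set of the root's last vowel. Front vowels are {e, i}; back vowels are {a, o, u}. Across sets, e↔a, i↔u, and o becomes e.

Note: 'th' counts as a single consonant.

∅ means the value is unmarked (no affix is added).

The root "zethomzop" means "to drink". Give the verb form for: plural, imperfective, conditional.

zethomzoppuu

mood = conditional: zero marking, form stays zethomzop.
Attach number plural -pi → zethomzoppi.
Attach aspect imperfective -u → zethomzoppiu.
Apply vowel harmony: zethomzoppiu → zethomzoppuu.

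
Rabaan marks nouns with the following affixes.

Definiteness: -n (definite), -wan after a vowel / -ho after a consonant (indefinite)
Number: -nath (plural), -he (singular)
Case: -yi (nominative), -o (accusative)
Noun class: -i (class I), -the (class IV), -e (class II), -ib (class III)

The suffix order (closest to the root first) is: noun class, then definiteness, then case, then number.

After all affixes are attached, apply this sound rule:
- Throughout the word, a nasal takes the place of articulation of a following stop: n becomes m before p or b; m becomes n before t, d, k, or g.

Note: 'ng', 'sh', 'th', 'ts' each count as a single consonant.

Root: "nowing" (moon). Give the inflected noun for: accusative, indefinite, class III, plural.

Attach noun class class III -ib → nowingib.
Attach definiteness indefinite -ho (after consonant 'b') → nowingibho.
Attach case accusative -o → nowingibhoo.
Attach number plural -nath → nowingibhoonath.
Nasal assimilation: no change.

nowingibhoonath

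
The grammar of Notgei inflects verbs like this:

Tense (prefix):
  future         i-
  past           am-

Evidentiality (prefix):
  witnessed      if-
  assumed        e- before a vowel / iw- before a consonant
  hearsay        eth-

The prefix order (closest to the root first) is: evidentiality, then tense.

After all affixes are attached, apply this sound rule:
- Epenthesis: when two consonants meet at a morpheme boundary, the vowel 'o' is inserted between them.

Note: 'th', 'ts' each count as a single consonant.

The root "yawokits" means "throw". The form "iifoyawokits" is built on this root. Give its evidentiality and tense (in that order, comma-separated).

Segment: i-if-yawokits.
evidentiality: if- → witnessed.
tense: i- → future.

witnessed, future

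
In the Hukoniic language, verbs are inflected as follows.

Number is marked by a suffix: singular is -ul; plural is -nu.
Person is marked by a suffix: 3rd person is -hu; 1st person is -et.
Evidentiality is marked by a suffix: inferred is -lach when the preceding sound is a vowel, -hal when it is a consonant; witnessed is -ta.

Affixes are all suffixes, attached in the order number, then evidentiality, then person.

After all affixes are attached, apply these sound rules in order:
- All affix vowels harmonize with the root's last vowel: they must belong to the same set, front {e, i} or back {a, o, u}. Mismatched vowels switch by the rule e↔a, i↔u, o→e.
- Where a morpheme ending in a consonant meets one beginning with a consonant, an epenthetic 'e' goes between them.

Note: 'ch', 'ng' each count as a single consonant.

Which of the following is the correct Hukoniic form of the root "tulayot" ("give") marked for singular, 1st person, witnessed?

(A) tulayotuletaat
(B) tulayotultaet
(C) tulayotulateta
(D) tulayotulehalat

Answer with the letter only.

A

Attach number singular -ul → tulayotul.
Attach evidentiality witnessed -ta → tulayotulta.
Attach person 1st person -et → tulayotultaet.
Apply vowel harmony: tulayotultaet → tulayotultaat.
Apply epenthesis: tulayotultaat → tulayotuletaat.
So the correct form is tulayotuletaat, option (A).
(C) tulayotulateta is wrong: it has the affixes in the wrong order.
(D) tulayotulehalat is wrong: it uses inferred instead of witnessed for evidentiality.
(B) tulayotultaet is wrong: it fails to apply the sound rule(s).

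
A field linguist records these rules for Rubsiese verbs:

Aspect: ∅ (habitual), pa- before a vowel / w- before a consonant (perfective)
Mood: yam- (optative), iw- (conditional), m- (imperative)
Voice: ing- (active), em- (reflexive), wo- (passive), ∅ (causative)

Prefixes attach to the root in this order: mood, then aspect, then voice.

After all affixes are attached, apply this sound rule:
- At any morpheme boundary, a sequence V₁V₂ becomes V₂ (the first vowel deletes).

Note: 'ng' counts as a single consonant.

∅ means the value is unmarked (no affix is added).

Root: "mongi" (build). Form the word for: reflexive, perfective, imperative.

Attach mood imperative m- → mmongi.
Attach aspect perfective w- (before consonant 'm') → wmmongi.
Attach voice reflexive em- → emwmmongi.
Vowel deletion: no change.

emwmmongi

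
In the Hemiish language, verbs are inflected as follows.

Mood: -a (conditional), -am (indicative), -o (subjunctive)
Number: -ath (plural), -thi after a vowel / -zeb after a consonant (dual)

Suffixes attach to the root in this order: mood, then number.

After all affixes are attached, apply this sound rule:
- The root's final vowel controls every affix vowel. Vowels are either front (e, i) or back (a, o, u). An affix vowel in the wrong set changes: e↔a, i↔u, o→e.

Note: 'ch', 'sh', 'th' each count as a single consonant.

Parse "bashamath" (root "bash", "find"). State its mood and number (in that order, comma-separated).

indicative, plural

Segment: bash-am-ath.
mood: -am → indicative.
number: -ath → plural.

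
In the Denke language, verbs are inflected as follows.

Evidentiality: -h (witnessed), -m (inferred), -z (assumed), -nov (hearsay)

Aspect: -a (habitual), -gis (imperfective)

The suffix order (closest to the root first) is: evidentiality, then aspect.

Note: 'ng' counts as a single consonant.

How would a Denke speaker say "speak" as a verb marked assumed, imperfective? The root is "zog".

zogzgis

Attach evidentiality assumed -z → zogz.
Attach aspect imperfective -gis → zogzgis.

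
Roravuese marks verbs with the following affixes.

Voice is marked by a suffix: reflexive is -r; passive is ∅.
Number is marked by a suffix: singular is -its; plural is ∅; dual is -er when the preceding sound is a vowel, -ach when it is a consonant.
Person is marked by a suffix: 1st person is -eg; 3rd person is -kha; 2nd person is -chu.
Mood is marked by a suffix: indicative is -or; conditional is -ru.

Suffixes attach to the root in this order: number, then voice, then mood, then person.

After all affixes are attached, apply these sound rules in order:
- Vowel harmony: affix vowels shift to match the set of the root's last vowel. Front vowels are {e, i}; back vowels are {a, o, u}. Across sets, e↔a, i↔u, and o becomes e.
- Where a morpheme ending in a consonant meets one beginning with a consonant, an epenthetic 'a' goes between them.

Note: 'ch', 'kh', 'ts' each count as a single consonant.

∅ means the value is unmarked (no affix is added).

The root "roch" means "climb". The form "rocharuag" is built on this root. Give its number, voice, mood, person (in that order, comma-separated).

plural, passive, conditional, 1st person

Segment: roch-ru-eg.
number: ∅ → plural.
voice: ∅ → passive.
mood: -ru → conditional.
person: -eg → 1st person.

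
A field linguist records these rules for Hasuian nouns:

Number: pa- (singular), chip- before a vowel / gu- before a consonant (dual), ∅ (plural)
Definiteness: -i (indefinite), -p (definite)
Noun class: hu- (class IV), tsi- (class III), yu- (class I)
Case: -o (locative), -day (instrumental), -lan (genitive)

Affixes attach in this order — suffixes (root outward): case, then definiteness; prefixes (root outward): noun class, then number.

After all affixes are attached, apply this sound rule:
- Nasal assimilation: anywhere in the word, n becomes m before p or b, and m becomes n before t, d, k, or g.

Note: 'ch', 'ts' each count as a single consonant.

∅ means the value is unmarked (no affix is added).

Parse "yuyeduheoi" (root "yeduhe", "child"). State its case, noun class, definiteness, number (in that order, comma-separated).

locative, class I, indefinite, plural

Segment: yu-yeduhe-o-i.
case: -o → locative.
noun class: yu- → class I.
definiteness: -i → indefinite.
number: ∅ → plural.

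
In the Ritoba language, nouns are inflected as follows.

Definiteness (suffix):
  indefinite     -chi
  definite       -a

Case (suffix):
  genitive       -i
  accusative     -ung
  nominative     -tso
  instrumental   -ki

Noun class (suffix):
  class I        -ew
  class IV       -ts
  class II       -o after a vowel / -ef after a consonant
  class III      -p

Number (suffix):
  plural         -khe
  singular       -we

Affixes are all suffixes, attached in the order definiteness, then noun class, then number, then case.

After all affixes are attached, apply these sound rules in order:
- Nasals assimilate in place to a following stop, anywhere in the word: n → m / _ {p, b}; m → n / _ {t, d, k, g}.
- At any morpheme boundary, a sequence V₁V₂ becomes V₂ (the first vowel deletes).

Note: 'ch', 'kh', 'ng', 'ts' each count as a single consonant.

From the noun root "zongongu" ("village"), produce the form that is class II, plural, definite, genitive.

Attach definiteness definite -a → zongongua.
Attach noun class class II -o (after vowel 'a') → zongonguao.
Attach number plural -khe → zongonguaokhe.
Attach case genitive -i → zongonguaokhei.
Nasal assimilation: no change.
Apply vowel deletion: zongonguaokhei → zongongokhi.

zongongokhi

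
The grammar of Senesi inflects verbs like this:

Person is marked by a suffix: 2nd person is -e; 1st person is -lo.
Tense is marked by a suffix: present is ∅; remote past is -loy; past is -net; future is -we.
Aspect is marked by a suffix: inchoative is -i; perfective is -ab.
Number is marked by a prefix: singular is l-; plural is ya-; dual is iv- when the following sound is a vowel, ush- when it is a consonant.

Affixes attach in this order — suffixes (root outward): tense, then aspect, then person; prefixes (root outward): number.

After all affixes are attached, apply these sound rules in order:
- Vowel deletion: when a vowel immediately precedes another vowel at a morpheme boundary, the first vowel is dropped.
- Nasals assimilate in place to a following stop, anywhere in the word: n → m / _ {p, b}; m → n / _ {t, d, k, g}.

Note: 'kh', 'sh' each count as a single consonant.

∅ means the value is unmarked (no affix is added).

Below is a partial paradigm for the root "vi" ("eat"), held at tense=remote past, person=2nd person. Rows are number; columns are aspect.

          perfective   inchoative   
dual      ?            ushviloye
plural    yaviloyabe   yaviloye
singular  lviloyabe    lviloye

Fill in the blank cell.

ushviloyabe

Attach tense remote past -loy → viloy.
Attach number dual ush- (before consonant 'v') → ushviloy.
Attach aspect perfective -ab → ushviloyab.
Attach person 2nd person -e → ushviloyabe.
Vowel deletion: no change.
Nasal assimilation: no change.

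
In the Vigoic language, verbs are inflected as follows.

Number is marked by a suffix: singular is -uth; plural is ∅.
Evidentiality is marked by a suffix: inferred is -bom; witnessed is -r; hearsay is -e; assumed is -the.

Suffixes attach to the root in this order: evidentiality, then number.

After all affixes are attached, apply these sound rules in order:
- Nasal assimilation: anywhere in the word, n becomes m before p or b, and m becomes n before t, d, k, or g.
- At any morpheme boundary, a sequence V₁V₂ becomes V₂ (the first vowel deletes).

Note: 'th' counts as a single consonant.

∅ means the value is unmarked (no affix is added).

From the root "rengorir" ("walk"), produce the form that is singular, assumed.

rengorirthuth

Attach evidentiality assumed -the → rengorirthe.
Attach number singular -uth → rengorirtheuth.
Nasal assimilation: no change.
Apply vowel deletion: rengorirtheuth → rengorirthuth.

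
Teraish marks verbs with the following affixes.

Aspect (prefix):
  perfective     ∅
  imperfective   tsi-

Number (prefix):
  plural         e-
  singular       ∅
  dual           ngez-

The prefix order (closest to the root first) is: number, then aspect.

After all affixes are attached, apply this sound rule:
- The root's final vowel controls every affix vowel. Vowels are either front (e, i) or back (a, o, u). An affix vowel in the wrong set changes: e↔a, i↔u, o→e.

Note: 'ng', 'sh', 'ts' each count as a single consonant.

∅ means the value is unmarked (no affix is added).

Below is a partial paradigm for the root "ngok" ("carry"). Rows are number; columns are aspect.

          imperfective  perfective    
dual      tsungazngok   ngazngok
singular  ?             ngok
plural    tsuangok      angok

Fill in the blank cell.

number = singular: zero marking, form stays ngok.
Attach aspect imperfective tsi- → tsingok.
Apply vowel harmony: tsingok → tsungok.

tsungok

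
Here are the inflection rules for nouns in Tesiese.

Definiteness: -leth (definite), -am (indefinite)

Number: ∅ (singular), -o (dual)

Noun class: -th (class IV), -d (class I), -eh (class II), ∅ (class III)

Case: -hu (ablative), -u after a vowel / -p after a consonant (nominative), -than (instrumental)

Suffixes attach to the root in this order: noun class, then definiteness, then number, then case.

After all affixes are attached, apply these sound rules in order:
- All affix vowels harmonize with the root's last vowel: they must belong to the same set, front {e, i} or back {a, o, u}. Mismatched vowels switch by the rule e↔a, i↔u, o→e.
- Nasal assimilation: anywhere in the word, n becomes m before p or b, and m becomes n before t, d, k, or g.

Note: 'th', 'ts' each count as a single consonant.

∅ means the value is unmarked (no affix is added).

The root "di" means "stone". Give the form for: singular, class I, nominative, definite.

didlethp

Attach noun class class I -d → did.
Attach definiteness definite -leth → didleth.
number = singular: zero marking, form stays didleth.
Attach case nominative -p (after consonant 'th') → didlethp.
Vowel harmony: no change.
Nasal assimilation: no change.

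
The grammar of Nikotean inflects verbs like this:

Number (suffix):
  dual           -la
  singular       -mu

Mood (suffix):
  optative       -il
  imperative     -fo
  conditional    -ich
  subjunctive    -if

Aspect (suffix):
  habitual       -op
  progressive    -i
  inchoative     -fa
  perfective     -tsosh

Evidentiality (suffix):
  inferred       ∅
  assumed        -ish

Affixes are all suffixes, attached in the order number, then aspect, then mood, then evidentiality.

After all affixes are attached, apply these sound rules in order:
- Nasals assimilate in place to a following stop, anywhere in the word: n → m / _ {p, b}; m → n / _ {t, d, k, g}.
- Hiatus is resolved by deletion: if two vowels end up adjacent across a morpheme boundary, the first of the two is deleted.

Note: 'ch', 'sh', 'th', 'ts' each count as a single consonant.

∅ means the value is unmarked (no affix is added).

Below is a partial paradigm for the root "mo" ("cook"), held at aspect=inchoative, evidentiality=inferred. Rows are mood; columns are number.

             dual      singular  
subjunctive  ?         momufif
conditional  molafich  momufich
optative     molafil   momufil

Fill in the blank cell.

molafif

Attach number dual -la → mola.
Attach aspect inchoative -fa → molafa.
Attach mood subjunctive -if → molafaif.
evidentiality = inferred: zero marking, form stays molafaif.
Nasal assimilation: no change.
Apply vowel deletion: molafaif → molafif.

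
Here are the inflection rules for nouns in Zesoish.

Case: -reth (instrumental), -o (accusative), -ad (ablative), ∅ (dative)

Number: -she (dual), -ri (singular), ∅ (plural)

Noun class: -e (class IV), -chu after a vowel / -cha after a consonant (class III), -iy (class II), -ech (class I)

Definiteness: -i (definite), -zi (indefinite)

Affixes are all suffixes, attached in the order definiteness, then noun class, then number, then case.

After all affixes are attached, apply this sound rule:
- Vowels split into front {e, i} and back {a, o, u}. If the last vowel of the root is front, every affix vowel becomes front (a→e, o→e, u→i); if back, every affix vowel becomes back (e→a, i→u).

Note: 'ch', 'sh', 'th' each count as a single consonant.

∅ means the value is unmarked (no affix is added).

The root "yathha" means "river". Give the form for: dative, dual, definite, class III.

Attach definiteness definite -i → yathhai.
Attach noun class class III -chu (after vowel 'i') → yathhaichu.
Attach number dual -she → yathhaichushe.
case = dative: zero marking, form stays yathhaichushe.
Apply vowel harmony: yathhaichushe → yathhauchusha.

yathhauchusha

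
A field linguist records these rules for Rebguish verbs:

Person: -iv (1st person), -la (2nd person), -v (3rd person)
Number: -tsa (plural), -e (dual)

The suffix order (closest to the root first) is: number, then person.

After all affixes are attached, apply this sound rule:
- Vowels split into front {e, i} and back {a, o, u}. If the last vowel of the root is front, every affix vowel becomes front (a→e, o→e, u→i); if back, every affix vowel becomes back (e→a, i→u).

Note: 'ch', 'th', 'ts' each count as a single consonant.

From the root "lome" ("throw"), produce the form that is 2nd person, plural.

lometsele

Attach number plural -tsa → lometsa.
Attach person 2nd person -la → lometsala.
Apply vowel harmony: lometsala → lometsele.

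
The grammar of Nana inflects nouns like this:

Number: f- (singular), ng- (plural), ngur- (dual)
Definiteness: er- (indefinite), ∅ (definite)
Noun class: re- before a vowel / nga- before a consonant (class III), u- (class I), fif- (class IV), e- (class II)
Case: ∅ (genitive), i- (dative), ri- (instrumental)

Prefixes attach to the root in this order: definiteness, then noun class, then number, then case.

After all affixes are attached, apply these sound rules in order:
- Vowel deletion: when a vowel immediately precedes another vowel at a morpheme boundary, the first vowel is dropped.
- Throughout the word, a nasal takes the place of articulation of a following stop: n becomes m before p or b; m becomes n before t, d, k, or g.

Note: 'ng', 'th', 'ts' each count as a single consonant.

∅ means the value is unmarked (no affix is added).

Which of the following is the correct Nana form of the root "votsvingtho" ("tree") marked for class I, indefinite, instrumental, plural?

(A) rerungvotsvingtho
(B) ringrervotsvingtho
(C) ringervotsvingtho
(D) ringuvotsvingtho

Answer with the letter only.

C

Attach definiteness indefinite er- → ervotsvingtho.
Attach noun class class I u- → uervotsvingtho.
Attach number plural ng- → nguervotsvingtho.
Attach case instrumental ri- → ringuervotsvingtho.
Apply vowel deletion: ringuervotsvingtho → ringervotsvingtho.
Nasal assimilation: no change.
So the correct form is ringervotsvingtho, option (C).
(A) rerungvotsvingtho is wrong: it has the affixes in the wrong order.
(B) ringrervotsvingtho is wrong: it uses class III instead of class I for noun class.
(D) ringuvotsvingtho is wrong: it uses definite instead of indefinite for definiteness.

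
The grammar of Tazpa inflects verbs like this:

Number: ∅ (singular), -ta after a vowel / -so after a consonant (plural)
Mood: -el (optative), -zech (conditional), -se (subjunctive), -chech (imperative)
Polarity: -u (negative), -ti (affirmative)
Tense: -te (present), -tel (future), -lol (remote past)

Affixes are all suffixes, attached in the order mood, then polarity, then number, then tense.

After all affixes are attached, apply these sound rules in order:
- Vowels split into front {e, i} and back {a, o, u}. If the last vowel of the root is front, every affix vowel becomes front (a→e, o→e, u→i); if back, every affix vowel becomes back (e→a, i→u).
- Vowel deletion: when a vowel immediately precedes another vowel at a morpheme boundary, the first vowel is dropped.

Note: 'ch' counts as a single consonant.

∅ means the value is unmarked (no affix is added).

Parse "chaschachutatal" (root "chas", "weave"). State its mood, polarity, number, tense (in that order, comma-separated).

imperative, negative, plural, future

Segment: chas-chech-u-ta-tel.
mood: -chech → imperative.
polarity: -u → negative.
number: -ta/so → plural.
tense: -tel → future.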